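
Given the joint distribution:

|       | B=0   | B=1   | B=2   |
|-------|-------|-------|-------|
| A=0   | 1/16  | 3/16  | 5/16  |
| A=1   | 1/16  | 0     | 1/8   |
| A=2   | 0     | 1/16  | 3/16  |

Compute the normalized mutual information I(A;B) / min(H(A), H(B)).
Marginal P(A) (row sums):
  P(A=0) = 1/16 + 3/16 + 5/16 = 9/16
  P(A=1) = 1/16 + 0 + 1/8 = 3/16
  P(A=2) = 0 + 1/16 + 3/16 = 1/4
Marginal P(B) (column sums):
  P(B=0) = 1/16 + 1/16 + 0 = 1/8
  P(B=1) = 3/16 + 0 + 1/16 = 1/4
  P(B=2) = 5/16 + 1/8 + 3/16 = 5/8

H(A) = -[(9/16)·log₂(9/16) + (3/16)·log₂(3/16) + (1/4)·log₂(1/4)]
  = 0.4669 + 0.4528 + 0.5000
  = 1.4197 bits
H(B) = -[(1/8)·log₂(1/8) + (1/4)·log₂(1/4) + (5/8)·log₂(5/8)]
  = 0.3750 + 0.5000 + 0.4238
  = 1.2988 bits
H(A,B) = -[(1/16)·log₂(1/16) + (3/16)·log₂(3/16) + (5/16)·log₂(5/16) + (1/16)·log₂(1/16) + (1/8)·log₂(1/8) + (1/16)·log₂(1/16) + (3/16)·log₂(3/16)]
  = 0.2500 + 0.4528 + 0.5244 + 0.2500 + 0.3750 + 0.2500 + 0.4528
  = 2.5550 bits

I(A;B) = H(A) + H(B) - H(A,B)
  = 1.4197 + 1.2988 - 2.5550
  = 0.1635 bits

min(H(A), H(B)) = min(1.4197, 1.2988) = 1.2988 bits
Normalized MI = 0.1635 / 1.2988 = 0.1259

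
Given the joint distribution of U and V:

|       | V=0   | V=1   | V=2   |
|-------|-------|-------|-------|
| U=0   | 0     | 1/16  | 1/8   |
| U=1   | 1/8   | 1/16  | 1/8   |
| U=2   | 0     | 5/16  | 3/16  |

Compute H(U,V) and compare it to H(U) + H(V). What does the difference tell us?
Marginal P(U) (row sums):
  P(U=0) = 0 + 1/16 + 1/8 = 3/16
  P(U=1) = 1/8 + 1/16 + 1/8 = 5/16
  P(U=2) = 0 + 5/16 + 3/16 = 1/2
Marginal P(V) (column sums):
  P(V=0) = 0 + 1/8 + 0 = 1/8
  P(V=1) = 1/16 + 1/16 + 5/16 = 7/16
  P(V=2) = 1/8 + 1/8 + 3/16 = 7/16

H(U,V) = -[(1/16)·log₂(1/16) + (1/8)·log₂(1/8) + (1/8)·log₂(1/8) + (1/16)·log₂(1/16) + (1/8)·log₂(1/8) + (5/16)·log₂(5/16) + (3/16)·log₂(3/16)]
  = 0.2500 + 0.3750 + 0.3750 + 0.2500 + 0.3750 + 0.5244 + 0.4528
  = 2.6022 bits
H(U) = -[(3/16)·log₂(3/16) + (5/16)·log₂(5/16) + (1/2)·log₂(1/2)]
  = 0.4528 + 0.5244 + 0.5000
  = 1.4772 bits
H(V) = -[(1/8)·log₂(1/8) + (7/16)·log₂(7/16) + (7/16)·log₂(7/16)]
  = 0.3750 + 0.5218 + 0.5218
  = 1.4186 bits

H(U) + H(V) = 1.4772 + 1.4186 = 2.8958 bits
Difference: H(U) + H(V) - H(U,V) = 2.8958 - 2.6022 = 0.2936 bits = I(U;V)

The difference is the mutual information; it is positive here, so U and V are dependent (knowing one reduces uncertainty about the other by 0.2936 bits).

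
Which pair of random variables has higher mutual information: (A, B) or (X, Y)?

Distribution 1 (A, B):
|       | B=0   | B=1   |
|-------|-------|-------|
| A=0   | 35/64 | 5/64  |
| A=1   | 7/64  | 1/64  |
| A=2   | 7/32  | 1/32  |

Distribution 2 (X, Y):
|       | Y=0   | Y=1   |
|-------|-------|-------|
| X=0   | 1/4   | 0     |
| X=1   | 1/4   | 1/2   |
Distribution 1 (A, B):
Marginal P(A) (row sums):
  P(A=0) = 35/64 + 5/64 = 5/8
  P(A=1) = 7/64 + 1/64 = 1/8
  P(A=2) = 7/32 + 1/32 = 1/4
Marginal P(B) (column sums):
  P(B=0) = 35/64 + 7/64 + 7/32 = 7/8
  P(B=1) = 5/64 + 1/64 + 1/32 = 1/8

H(A) = -[(5/8)·log₂(5/8) + (1/8)·log₂(1/8) + (1/4)·log₂(1/4)]
  = 0.4238 + 0.3750 + 0.5000
  = 1.2988 bits
H(B) = -[(7/8)·log₂(7/8) + (1/8)·log₂(1/8)]
  = 0.1686 + 0.3750
  = 0.5436 bits
H(A,B) = -[(35/64)·log₂(35/64) + (5/64)·log₂(5/64) + (7/64)·log₂(7/64) + (1/64)·log₂(1/64) + (7/32)·log₂(7/32) + (1/32)·log₂(1/32)]
  = 0.4762 + 0.2873 + 0.3492 + 0.0938 + 0.4796 + 0.1563
  = 1.8424 bits

I(A;B) = H(A) + H(B) - H(A,B)
  = 1.2988 + 0.5436 - 1.8424
  = 0.0000 bits

Distribution 2 (X, Y):
Marginal P(X) (row sums):
  P(X=0) = 1/4 + 0 = 1/4
  P(X=1) = 1/4 + 1/2 = 3/4
Marginal P(Y) (column sums):
  P(Y=0) = 1/4 + 1/4 = 1/2
  P(Y=1) = 0 + 1/2 = 1/2

H(X) = -[(1/4)·log₂(1/4) + (3/4)·log₂(3/4)]
  = 0.5000 + 0.3113
  = 0.8113 bits
H(Y) = -[(1/2)·log₂(1/2) + (1/2)·log₂(1/2)]
  = 0.5000 + 0.5000
  = 1.0000 bits
H(X,Y) = -[(1/4)·log₂(1/4) + (1/4)·log₂(1/4) + (1/2)·log₂(1/2)]
  = 0.5000 + 0.5000 + 0.5000
  = 1.5000 bits

I(X;Y) = H(X) + H(Y) - H(X,Y)
  = 0.8113 + 1.0000 - 1.5000
  = 0.3113 bits

I(X;Y) = 0.3113 bits > I(A;B) = 0.0000 bits, so (X, Y) has the higher mutual information (stronger dependence).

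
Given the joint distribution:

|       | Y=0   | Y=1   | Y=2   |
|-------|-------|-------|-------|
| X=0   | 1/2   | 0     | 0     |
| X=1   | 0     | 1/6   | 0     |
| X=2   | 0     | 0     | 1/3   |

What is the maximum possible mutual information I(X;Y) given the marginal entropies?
The upper bound on mutual information is I(X;Y) ≤ min(H(X), H(Y)).

Marginal P(X) (row sums):
  P(X=0) = 1/2 + 0 + 0 = 1/2
  P(X=1) = 0 + 1/6 + 0 = 1/6
  P(X=2) = 0 + 0 + 1/3 = 1/3
Marginal P(Y) (column sums):
  P(Y=0) = 1/2 + 0 + 0 = 1/2
  P(Y=1) = 0 + 1/6 + 0 = 1/6
  P(Y=2) = 0 + 0 + 1/3 = 1/3

H(X) = -[(1/2)·log₂(1/2) + (1/6)·log₂(1/6) + (1/3)·log₂(1/3)]
  = 0.5000 + 0.4308 + 0.5283
  = 1.4591 bits
H(Y) = -[(1/2)·log₂(1/2) + (1/6)·log₂(1/6) + (1/3)·log₂(1/3)]
  = 0.5000 + 0.4308 + 0.5283
  = 1.4591 bits

Maximum possible I(X;Y) = min(1.4591, 1.4591) = 1.4591 bits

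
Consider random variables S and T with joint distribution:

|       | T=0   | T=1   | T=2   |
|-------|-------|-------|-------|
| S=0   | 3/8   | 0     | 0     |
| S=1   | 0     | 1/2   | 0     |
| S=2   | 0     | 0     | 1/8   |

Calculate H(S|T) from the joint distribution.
Marginal P(T) (column sums):
  P(T=0) = 3/8 + 0 + 0 = 3/8
  P(T=1) = 0 + 1/2 + 0 = 1/2
  P(T=2) = 0 + 0 + 1/8 = 1/8

H(S|T) = -Σ P(S,T)·log₂ P(S|T), where P(S|T) = P(S,T) / P(T)
  (cells with P(S,T) = 0 contribute 0)
  (S=0,T=0): P(S|T) = (3/8)/(3/8) = 1;  -(3/8)·log₂(1) = 0.0000
  (S=1,T=1): P(S|T) = (1/2)/(1/2) = 1;  -(1/2)·log₂(1) = 0.0000
  (S=2,T=2): P(S|T) = (1/8)/(1/8) = 1;  -(1/8)·log₂(1) = 0.0000
H(S|T) = 0.0000 + 0.0000 + 0.0000
  = 0.0000 bits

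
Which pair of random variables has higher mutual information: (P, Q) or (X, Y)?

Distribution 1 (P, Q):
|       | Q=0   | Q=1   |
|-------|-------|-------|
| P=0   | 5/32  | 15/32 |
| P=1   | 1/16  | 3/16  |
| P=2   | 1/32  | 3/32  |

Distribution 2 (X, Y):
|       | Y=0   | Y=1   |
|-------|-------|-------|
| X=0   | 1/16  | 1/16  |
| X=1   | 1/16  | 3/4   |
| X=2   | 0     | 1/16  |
Distribution 1 (P, Q):
Marginal P(P) (row sums):
  P(P=0) = 5/32 + 15/32 = 5/8
  P(P=1) = 1/16 + 3/16 = 1/4
  P(P=2) = 1/32 + 3/32 = 1/8
Marginal P(Q) (column sums):
  P(Q=0) = 5/32 + 1/16 + 1/32 = 1/4
  P(Q=1) = 15/32 + 3/16 + 3/32 = 3/4

H(P) = -[(5/8)·log₂(5/8) + (1/4)·log₂(1/4) + (1/8)·log₂(1/8)]
  = 0.4238 + 0.5000 + 0.3750
  = 1.2988 bits
H(Q) = -[(1/4)·log₂(1/4) + (3/4)·log₂(3/4)]
  = 0.5000 + 0.3113
  = 0.8113 bits
H(P,Q) = -[(5/32)·log₂(5/32) + (15/32)·log₂(15/32) + (1/16)·log₂(1/16) + (3/16)·log₂(3/16) + (1/32)·log₂(1/32) + (3/32)·log₂(3/32)]
  = 0.4184 + 0.5124 + 0.2500 + 0.4528 + 0.1563 + 0.3202
  = 2.1101 bits

I(P;Q) = H(P) + H(Q) - H(P,Q)
  = 1.2988 + 0.8113 - 2.1101
  = 0.0000 bits

Distribution 2 (X, Y):
Marginal P(X) (row sums):
  P(X=0) = 1/16 + 1/16 = 1/8
  P(X=1) = 1/16 + 3/4 = 13/16
  P(X=2) = 0 + 1/16 = 1/16
Marginal P(Y) (column sums):
  P(Y=0) = 1/16 + 1/16 + 0 = 1/8
  P(Y=1) = 1/16 + 3/4 + 1/16 = 7/8

H(X) = -[(1/8)·log₂(1/8) + (13/16)·log₂(13/16) + (1/16)·log₂(1/16)]
  = 0.3750 + 0.2434 + 0.2500
  = 0.8684 bits
H(Y) = -[(1/8)·log₂(1/8) + (7/8)·log₂(7/8)]
  = 0.3750 + 0.1686
  = 0.5436 bits
H(X,Y) = -[(1/16)·log₂(1/16) + (1/16)·log₂(1/16) + (1/16)·log₂(1/16) + (3/4)·log₂(3/4) + (1/16)·log₂(1/16)]
  = 0.2500 + 0.2500 + 0.2500 + 0.3113 + 0.2500
  = 1.3113 bits

I(X;Y) = H(X) + H(Y) - H(X,Y)
  = 0.8684 + 0.5436 - 1.3113
  = 0.1007 bits

I(X;Y) = 0.1007 bits > I(P;Q) = 0.0000 bits, so (X, Y) has the higher mutual information (stronger dependence).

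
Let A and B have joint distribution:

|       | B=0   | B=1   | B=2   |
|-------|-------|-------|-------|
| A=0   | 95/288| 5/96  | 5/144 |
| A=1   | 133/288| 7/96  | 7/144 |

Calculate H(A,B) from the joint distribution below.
H(A,B) = -Σ P(A,B) log₂ P(A,B), summed over the non-zero cells:
H(A,B) = -[(95/288)·log₂(95/288) + (5/96)·log₂(5/96) + (5/144)·log₂(5/144) + (133/288)·log₂(133/288) + (7/96)·log₂(7/96) + (7/144)·log₂(7/144)]
  = 0.5278 + 0.2220 + 0.1683 + 0.5147 + 0.2755 + 0.2121
  = 1.9204 bits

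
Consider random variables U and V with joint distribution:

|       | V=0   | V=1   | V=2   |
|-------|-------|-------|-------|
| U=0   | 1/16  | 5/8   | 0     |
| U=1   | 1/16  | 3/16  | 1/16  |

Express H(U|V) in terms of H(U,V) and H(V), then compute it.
H(U|V) = H(U,V) - H(V)

Marginal P(V) (column sums):
  P(V=0) = 1/16 + 1/16 = 1/8
  P(V=1) = 5/8 + 3/16 = 13/16
  P(V=2) = 0 + 1/16 = 1/16

H(U,V) = -[(1/16)·log₂(1/16) + (5/8)·log₂(5/8) + (1/16)·log₂(1/16) + (3/16)·log₂(3/16) + (1/16)·log₂(1/16)]
  = 0.2500 + 0.4238 + 0.2500 + 0.4528 + 0.2500
  = 1.6266 bits
H(V) = -[(1/8)·log₂(1/8) + (13/16)·log₂(13/16) + (1/16)·log₂(1/16)]
  = 0.3750 + 0.2434 + 0.2500
  = 0.8684 bits

H(U|V) = 1.6266 - 0.8684 = 0.7582 bits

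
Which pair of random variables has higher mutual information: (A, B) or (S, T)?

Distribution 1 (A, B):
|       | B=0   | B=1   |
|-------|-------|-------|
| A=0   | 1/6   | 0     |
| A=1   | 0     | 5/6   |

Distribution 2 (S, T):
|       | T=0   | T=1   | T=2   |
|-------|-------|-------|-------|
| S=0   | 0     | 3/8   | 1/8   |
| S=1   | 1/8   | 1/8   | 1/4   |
Distribution 1 (A, B):
Marginal P(A) (row sums):
  P(A=0) = 1/6 + 0 = 1/6
  P(A=1) = 0 + 5/6 = 5/6
Marginal P(B) (column sums):
  P(B=0) = 1/6 + 0 = 1/6
  P(B=1) = 0 + 5/6 = 5/6

H(A) = -[(1/6)·log₂(1/6) + (5/6)·log₂(5/6)]
  = 0.4308 + 0.2192
  = 0.6500 bits
H(B) = -[(1/6)·log₂(1/6) + (5/6)·log₂(5/6)]
  = 0.4308 + 0.2192
  = 0.6500 bits
H(A,B) = -[(1/6)·log₂(1/6) + (5/6)·log₂(5/6)]
  = 0.4308 + 0.2192
  = 0.6500 bits

I(A;B) = H(A) + H(B) - H(A,B)
  = 0.6500 + 0.6500 - 0.6500
  = 0.6500 bits

Distribution 2 (S, T):
Marginal P(S) (row sums):
  P(S=0) = 0 + 3/8 + 1/8 = 1/2
  P(S=1) = 1/8 + 1/8 + 1/4 = 1/2
Marginal P(T) (column sums):
  P(T=0) = 0 + 1/8 = 1/8
  P(T=1) = 3/8 + 1/8 = 1/2
  P(T=2) = 1/8 + 1/4 = 3/8

H(S) = -[(1/2)·log₂(1/2) + (1/2)·log₂(1/2)]
  = 0.5000 + 0.5000
  = 1.0000 bits
H(T) = -[(1/8)·log₂(1/8) + (1/2)·log₂(1/2) + (3/8)·log₂(3/8)]
  = 0.3750 + 0.5000 + 0.5306
  = 1.4056 bits
H(S,T) = -[(3/8)·log₂(3/8) + (1/8)·log₂(1/8) + (1/8)·log₂(1/8) + (1/8)·log₂(1/8) + (1/4)·log₂(1/4)]
  = 0.5306 + 0.3750 + 0.3750 + 0.3750 + 0.5000
  = 2.1556 bits

I(S;T) = H(S) + H(T) - H(S,T)
  = 1.0000 + 1.4056 - 2.1556
  = 0.2500 bits

I(A;B) = 0.6500 bits > I(S;T) = 0.2500 bits, so (A, B) has the higher mutual information (stronger dependence).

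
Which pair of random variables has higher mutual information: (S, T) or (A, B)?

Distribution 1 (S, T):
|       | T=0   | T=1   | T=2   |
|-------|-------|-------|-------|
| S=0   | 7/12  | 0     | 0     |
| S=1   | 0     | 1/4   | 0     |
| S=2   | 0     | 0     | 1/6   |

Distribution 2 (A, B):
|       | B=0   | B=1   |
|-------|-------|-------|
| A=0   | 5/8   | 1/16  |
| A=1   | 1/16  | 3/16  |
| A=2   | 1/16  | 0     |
Distribution 1 (S, T):
Marginal P(S) (row sums):
  P(S=0) = 7/12 + 0 + 0 = 7/12
  P(S=1) = 0 + 1/4 + 0 = 1/4
  P(S=2) = 0 + 0 + 1/6 = 1/6
Marginal P(T) (column sums):
  P(T=0) = 7/12 + 0 + 0 = 7/12
  P(T=1) = 0 + 1/4 + 0 = 1/4
  P(T=2) = 0 + 0 + 1/6 = 1/6

H(S) = -[(7/12)·log₂(7/12) + (1/4)·log₂(1/4) + (1/6)·log₂(1/6)]
  = 0.4536 + 0.5000 + 0.4308
  = 1.3844 bits
H(T) = -[(7/12)·log₂(7/12) + (1/4)·log₂(1/4) + (1/6)·log₂(1/6)]
  = 0.4536 + 0.5000 + 0.4308
  = 1.3844 bits
H(S,T) = -[(7/12)·log₂(7/12) + (1/4)·log₂(1/4) + (1/6)·log₂(1/6)]
  = 0.4536 + 0.5000 + 0.4308
  = 1.3844 bits

I(S;T) = H(S) + H(T) - H(S,T)
  = 1.3844 + 1.3844 - 1.3844
  = 1.3844 bits

Distribution 2 (A, B):
Marginal P(A) (row sums):
  P(A=0) = 5/8 + 1/16 = 11/16
  P(A=1) = 1/16 + 3/16 = 1/4
  P(A=2) = 1/16 + 0 = 1/16
Marginal P(B) (column sums):
  P(B=0) = 5/8 + 1/16 + 1/16 = 3/4
  P(B=1) = 1/16 + 3/16 + 0 = 1/4

H(A) = -[(11/16)·log₂(11/16) + (1/4)·log₂(1/4) + (1/16)·log₂(1/16)]
  = 0.3716 + 0.5000 + 0.2500
  = 1.1216 bits
H(B) = -[(3/4)·log₂(3/4) + (1/4)·log₂(1/4)]
  = 0.3113 + 0.5000
  = 0.8113 bits
H(A,B) = -[(5/8)·log₂(5/8) + (1/16)·log₂(1/16) + (1/16)·log₂(1/16) + (3/16)·log₂(3/16) + (1/16)·log₂(1/16)]
  = 0.4238 + 0.2500 + 0.2500 + 0.4528 + 0.2500
  = 1.6266 bits

I(A;B) = H(A) + H(B) - H(A,B)
  = 1.1216 + 0.8113 - 1.6266
  = 0.3063 bits

I(S;T) = 1.3844 bits > I(A;B) = 0.3063 bits, so (S, T) has the higher mutual information (stronger dependence).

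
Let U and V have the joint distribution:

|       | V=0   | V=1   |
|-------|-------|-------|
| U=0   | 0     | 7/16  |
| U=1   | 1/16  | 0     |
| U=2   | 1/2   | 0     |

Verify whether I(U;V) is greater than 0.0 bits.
Marginal P(U) (row sums):
  P(U=0) = 0 + 7/16 = 7/16
  P(U=1) = 1/16 + 0 = 1/16
  P(U=2) = 1/2 + 0 = 1/2
Marginal P(V) (column sums):
  P(V=0) = 0 + 1/16 + 1/2 = 9/16
  P(V=1) = 7/16 + 0 + 0 = 7/16

H(U) = -[(7/16)·log₂(7/16) + (1/16)·log₂(1/16) + (1/2)·log₂(1/2)]
  = 0.5218 + 0.2500 + 0.5000
  = 1.2718 bits
H(V) = -[(9/16)·log₂(9/16) + (7/16)·log₂(7/16)]
  = 0.4669 + 0.5218
  = 0.9887 bits
H(U,V) = -[(7/16)·log₂(7/16) + (1/16)·log₂(1/16) + (1/2)·log₂(1/2)]
  = 0.5218 + 0.2500 + 0.5000
  = 1.2718 bits

I(U;V) = H(U) + H(V) - H(U,V)
  = 1.2718 + 0.9887 - 1.2718
  = 0.9887 bits

Yes. I(U;V) = 0.9887 bits, which is > 0.0 bits.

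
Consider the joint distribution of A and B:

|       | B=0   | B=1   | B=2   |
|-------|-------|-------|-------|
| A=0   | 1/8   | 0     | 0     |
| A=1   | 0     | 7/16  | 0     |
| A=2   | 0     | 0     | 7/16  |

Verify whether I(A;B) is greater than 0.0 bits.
Marginal P(A) (row sums):
  P(A=0) = 1/8 + 0 + 0 = 1/8
  P(A=1) = 0 + 7/16 + 0 = 7/16
  P(A=2) = 0 + 0 + 7/16 = 7/16
Marginal P(B) (column sums):
  P(B=0) = 1/8 + 0 + 0 = 1/8
  P(B=1) = 0 + 7/16 + 0 = 7/16
  P(B=2) = 0 + 0 + 7/16 = 7/16

H(A) = -[(1/8)·log₂(1/8) + (7/16)·log₂(7/16) + (7/16)·log₂(7/16)]
  = 0.3750 + 0.5218 + 0.5218
  = 1.4186 bits
H(B) = -[(1/8)·log₂(1/8) + (7/16)·log₂(7/16) + (7/16)·log₂(7/16)]
  = 0.3750 + 0.5218 + 0.5218
  = 1.4186 bits
H(A,B) = -[(1/8)·log₂(1/8) + (7/16)·log₂(7/16) + (7/16)·log₂(7/16)]
  = 0.3750 + 0.5218 + 0.5218
  = 1.4186 bits

I(A;B) = H(A) + H(B) - H(A,B)
  = 1.4186 + 1.4186 - 1.4186
  = 1.4186 bits

Yes. I(A;B) = 1.4186 bits, which is > 0.0 bits.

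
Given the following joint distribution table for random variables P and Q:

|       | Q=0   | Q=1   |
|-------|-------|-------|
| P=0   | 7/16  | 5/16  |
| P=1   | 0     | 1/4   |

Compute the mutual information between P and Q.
Marginal P(P) (row sums):
  P(P=0) = 7/16 + 5/16 = 3/4
  P(P=1) = 0 + 1/4 = 1/4
Marginal P(Q) (column sums):
  P(Q=0) = 7/16 + 0 = 7/16
  P(Q=1) = 5/16 + 1/4 = 9/16

H(P) = -[(3/4)·log₂(3/4) + (1/4)·log₂(1/4)]
  = 0.3113 + 0.5000
  = 0.8113 bits
H(Q) = -[(7/16)·log₂(7/16) + (9/16)·log₂(9/16)]
  = 0.5218 + 0.4669
  = 0.9887 bits
H(P,Q) = -[(7/16)·log₂(7/16) + (5/16)·log₂(5/16) + (1/4)·log₂(1/4)]
  = 0.5218 + 0.5244 + 0.5000
  = 1.5462 bits

I(P;Q) = H(P) + H(Q) - H(P,Q)
  = 0.8113 + 0.9887 - 1.5462
  = 0.2538 bits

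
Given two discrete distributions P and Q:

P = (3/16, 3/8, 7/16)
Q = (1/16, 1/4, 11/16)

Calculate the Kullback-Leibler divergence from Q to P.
D(P||Q) = Σ P(i) log₂(P(i)/Q(i))
  i=0: (3/16) × log₂((3/16)/(1/16)) = (3/16) × log₂(3) = 0.2972
  i=1: (3/8) × log₂((3/8)/(1/4)) = (3/8) × log₂(3/2) = 0.2194
  i=2: (7/16) × log₂((7/16)/(11/16)) = (7/16) × log₂(7/11) = -0.2853
D(P||Q) = 0.2972 + 0.2194 - 0.2853
  = 0.2313 bits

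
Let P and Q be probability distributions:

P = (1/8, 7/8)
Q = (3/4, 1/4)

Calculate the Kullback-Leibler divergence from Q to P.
D(P||Q) = Σ P(i) log₂(P(i)/Q(i))
  i=0: (1/8) × log₂((1/8)/(3/4)) = (1/8) × log₂(1/6) = -0.3231
  i=1: (7/8) × log₂((7/8)/(1/4)) = (7/8) × log₂(7/2) = 1.5814
D(P||Q) = -0.3231 + 1.5814
  = 1.2583 bits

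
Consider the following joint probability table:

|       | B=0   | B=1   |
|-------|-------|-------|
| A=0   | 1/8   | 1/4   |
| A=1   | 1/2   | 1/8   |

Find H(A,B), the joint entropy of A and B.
H(A,B) = -Σ P(A,B) log₂ P(A,B), summed over the non-zero cells:
H(A,B) = -[(1/8)·log₂(1/8) + (1/4)·log₂(1/4) + (1/2)·log₂(1/2) + (1/8)·log₂(1/8)]
  = 0.3750 + 0.5000 + 0.5000 + 0.3750
  = 1.7500 bits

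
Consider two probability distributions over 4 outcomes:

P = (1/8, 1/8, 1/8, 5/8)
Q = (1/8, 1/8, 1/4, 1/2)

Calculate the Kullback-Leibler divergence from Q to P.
D(P||Q) = Σ P(i) log₂(P(i)/Q(i))
  i=0: (1/8) × log₂((1/8)/(1/8)) = (1/8) × log₂(1) = 0.0000
  i=1: (1/8) × log₂((1/8)/(1/8)) = (1/8) × log₂(1) = 0.0000
  i=2: (1/8) × log₂((1/8)/(1/4)) = (1/8) × log₂(1/2) = -0.1250
  i=3: (5/8) × log₂((5/8)/(1/2)) = (5/8) × log₂(5/4) = 0.2012
D(P||Q) = 0.0000 + 0.0000 - 0.1250 + 0.2012
  = 0.0762 bits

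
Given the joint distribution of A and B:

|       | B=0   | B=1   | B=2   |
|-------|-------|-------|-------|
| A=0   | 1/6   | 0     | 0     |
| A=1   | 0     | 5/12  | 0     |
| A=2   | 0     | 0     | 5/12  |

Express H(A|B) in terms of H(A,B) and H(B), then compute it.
H(A|B) = H(A,B) - H(B)

Marginal P(B) (column sums):
  P(B=0) = 1/6 + 0 + 0 = 1/6
  P(B=1) = 0 + 5/12 + 0 = 5/12
  P(B=2) = 0 + 0 + 5/12 = 5/12

H(A,B) = -[(1/6)·log₂(1/6) + (5/12)·log₂(5/12) + (5/12)·log₂(5/12)]
  = 0.4308 + 0.5263 + 0.5263
  = 1.4834 bits
H(B) = -[(1/6)·log₂(1/6) + (5/12)·log₂(5/12) + (5/12)·log₂(5/12)]
  = 0.4308 + 0.5263 + 0.5263
  = 1.4834 bits

H(A|B) = 1.4834 - 1.4834 = 0.0000 bits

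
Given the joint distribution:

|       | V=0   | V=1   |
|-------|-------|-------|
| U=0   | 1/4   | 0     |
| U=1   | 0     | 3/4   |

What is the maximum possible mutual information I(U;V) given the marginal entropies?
The upper bound on mutual information is I(U;V) ≤ min(H(U), H(V)).

Marginal P(U) (row sums):
  P(U=0) = 1/4 + 0 = 1/4
  P(U=1) = 0 + 3/4 = 3/4
Marginal P(V) (column sums):
  P(V=0) = 1/4 + 0 = 1/4
  P(V=1) = 0 + 3/4 = 3/4

H(U) = -[(1/4)·log₂(1/4) + (3/4)·log₂(3/4)]
  = 0.5000 + 0.3113
  = 0.8113 bits
H(V) = -[(1/4)·log₂(1/4) + (3/4)·log₂(3/4)]
  = 0.5000 + 0.3113
  = 0.8113 bits

Maximum possible I(U;V) = min(0.8113, 0.8113) = 0.8113 bits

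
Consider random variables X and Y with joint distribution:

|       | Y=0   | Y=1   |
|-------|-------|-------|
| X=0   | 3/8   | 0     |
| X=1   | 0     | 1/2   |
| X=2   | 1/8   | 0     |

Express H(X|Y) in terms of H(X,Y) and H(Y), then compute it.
H(X|Y) = H(X,Y) - H(Y)

Marginal P(Y) (column sums):
  P(Y=0) = 3/8 + 0 + 1/8 = 1/2
  P(Y=1) = 0 + 1/2 + 0 = 1/2

H(X,Y) = -[(3/8)·log₂(3/8) + (1/2)·log₂(1/2) + (1/8)·log₂(1/8)]
  = 0.5306 + 0.5000 + 0.3750
  = 1.4056 bits
H(Y) = -[(1/2)·log₂(1/2) + (1/2)·log₂(1/2)]
  = 0.5000 + 0.5000
  = 1.0000 bits

H(X|Y) = 1.4056 - 1.0000 = 0.4056 bits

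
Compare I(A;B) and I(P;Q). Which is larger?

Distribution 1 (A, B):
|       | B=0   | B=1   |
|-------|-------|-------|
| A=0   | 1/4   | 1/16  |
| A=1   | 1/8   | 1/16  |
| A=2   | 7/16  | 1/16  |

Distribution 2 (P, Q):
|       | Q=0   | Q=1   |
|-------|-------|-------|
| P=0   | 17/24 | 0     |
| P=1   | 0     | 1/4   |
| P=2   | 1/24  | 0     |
Distribution 1 (A, B):
Marginal P(A) (row sums):
  P(A=0) = 1/4 + 1/16 = 5/16
  P(A=1) = 1/8 + 1/16 = 3/16
  P(A=2) = 7/16 + 1/16 = 1/2
Marginal P(B) (column sums):
  P(B=0) = 1/4 + 1/8 + 7/16 = 13/16
  P(B=1) = 1/16 + 1/16 + 1/16 = 3/16

H(A) = -[(5/16)·log₂(5/16) + (3/16)·log₂(3/16) + (1/2)·log₂(1/2)]
  = 0.5244 + 0.4528 + 0.5000
  = 1.4772 bits
H(B) = -[(13/16)·log₂(13/16) + (3/16)·log₂(3/16)]
  = 0.2434 + 0.4528
  = 0.6962 bits
H(A,B) = -[(1/4)·log₂(1/4) + (1/16)·log₂(1/16) + (1/8)·log₂(1/8) + (1/16)·log₂(1/16) + (7/16)·log₂(7/16) + (1/16)·log₂(1/16)]
  = 0.5000 + 0.2500 + 0.3750 + 0.2500 + 0.5218 + 0.2500
  = 2.1468 bits

I(A;B) = H(A) + H(B) - H(A,B)
  = 1.4772 + 0.6962 - 2.1468
  = 0.0266 bits

Distribution 2 (P, Q):
Marginal P(P) (row sums):
  P(P=0) = 17/24 + 0 = 17/24
  P(P=1) = 0 + 1/4 = 1/4
  P(P=2) = 1/24 + 0 = 1/24
Marginal P(Q) (column sums):
  P(Q=0) = 17/24 + 0 + 1/24 = 3/4
  P(Q=1) = 0 + 1/4 + 0 = 1/4

H(P) = -[(17/24)·log₂(17/24) + (1/4)·log₂(1/4) + (1/24)·log₂(1/24)]
  = 0.3524 + 0.5000 + 0.1910
  = 1.0434 bits
H(Q) = -[(3/4)·log₂(3/4) + (1/4)·log₂(1/4)]
  = 0.3113 + 0.5000
  = 0.8113 bits
H(P,Q) = -[(17/24)·log₂(17/24) + (1/4)·log₂(1/4) + (1/24)·log₂(1/24)]
  = 0.3524 + 0.5000 + 0.1910
  = 1.0434 bits

I(P;Q) = H(P) + H(Q) - H(P,Q)
  = 1.0434 + 0.8113 - 1.0434
  = 0.8113 bits

I(P;Q) = 0.8113 bits > I(A;B) = 0.0266 bits, so (P, Q) has the higher mutual information (stronger dependence).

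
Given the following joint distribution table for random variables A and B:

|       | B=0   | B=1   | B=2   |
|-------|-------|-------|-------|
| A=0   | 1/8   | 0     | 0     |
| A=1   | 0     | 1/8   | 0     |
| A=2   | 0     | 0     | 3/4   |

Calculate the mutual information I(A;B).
Marginal P(A) (row sums):
  P(A=0) = 1/8 + 0 + 0 = 1/8
  P(A=1) = 0 + 1/8 + 0 = 1/8
  P(A=2) = 0 + 0 + 3/4 = 3/4
Marginal P(B) (column sums):
  P(B=0) = 1/8 + 0 + 0 = 1/8
  P(B=1) = 0 + 1/8 + 0 = 1/8
  P(B=2) = 0 + 0 + 3/4 = 3/4

H(A) = -[(1/8)·log₂(1/8) + (1/8)·log₂(1/8) + (3/4)·log₂(3/4)]
  = 0.3750 + 0.3750 + 0.3113
  = 1.0613 bits
H(B) = -[(1/8)·log₂(1/8) + (1/8)·log₂(1/8) + (3/4)·log₂(3/4)]
  = 0.3750 + 0.3750 + 0.3113
  = 1.0613 bits
H(A,B) = -[(1/8)·log₂(1/8) + (1/8)·log₂(1/8) + (3/4)·log₂(3/4)]
  = 0.3750 + 0.3750 + 0.3113
  = 1.0613 bits

I(A;B) = H(A) + H(B) - H(A,B)
  = 1.0613 + 1.0613 - 1.0613
  = 1.0613 bits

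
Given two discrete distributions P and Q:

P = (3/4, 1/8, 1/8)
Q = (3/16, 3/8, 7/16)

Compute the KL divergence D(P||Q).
D(P||Q) = Σ P(i) log₂(P(i)/Q(i))
  i=0: (3/4) × log₂((3/4)/(3/16)) = (3/4) × log₂(4) = 1.5000
  i=1: (1/8) × log₂((1/8)/(3/8)) = (1/8) × log₂(1/3) = -0.1981
  i=2: (1/8) × log₂((1/8)/(7/16)) = (1/8) × log₂(2/7) = -0.2259
D(P||Q) = 1.5000 - 0.1981 - 0.2259
  = 1.0760 bits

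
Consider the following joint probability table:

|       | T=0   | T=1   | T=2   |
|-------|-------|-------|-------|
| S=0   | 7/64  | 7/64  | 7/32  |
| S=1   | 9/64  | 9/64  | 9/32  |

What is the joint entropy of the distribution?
H(S,T) = -Σ P(S,T) log₂ P(S,T), summed over the non-zero cells:
H(S,T) = -[(7/64)·log₂(7/64) + (7/64)·log₂(7/64) + (7/32)·log₂(7/32) + (9/64)·log₂(9/64) + (9/64)·log₂(9/64) + (9/32)·log₂(9/32)]
  = 0.3492 + 0.3492 + 0.4796 + 0.3980 + 0.3980 + 0.5147
  = 2.4887 bits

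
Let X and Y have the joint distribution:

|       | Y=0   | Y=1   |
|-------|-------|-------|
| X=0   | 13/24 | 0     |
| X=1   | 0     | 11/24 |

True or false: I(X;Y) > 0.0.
Marginal P(X) (row sums):
  P(X=0) = 13/24 + 0 = 13/24
  P(X=1) = 0 + 11/24 = 11/24
Marginal P(Y) (column sums):
  P(Y=0) = 13/24 + 0 = 13/24
  P(Y=1) = 0 + 11/24 = 11/24

H(X) = -[(13/24)·log₂(13/24) + (11/24)·log₂(11/24)]
  = 0.4791 + 0.5159
  = 0.9950 bits
H(Y) = -[(13/24)·log₂(13/24) + (11/24)·log₂(11/24)]
  = 0.4791 + 0.5159
  = 0.9950 bits
H(X,Y) = -[(13/24)·log₂(13/24) + (11/24)·log₂(11/24)]
  = 0.4791 + 0.5159
  = 0.9950 bits

I(X;Y) = H(X) + H(Y) - H(X,Y)
  = 0.9950 + 0.9950 - 0.9950
  = 0.9950 bits

True. I(X;Y) = 0.9950 bits, which is > 0.0 bits.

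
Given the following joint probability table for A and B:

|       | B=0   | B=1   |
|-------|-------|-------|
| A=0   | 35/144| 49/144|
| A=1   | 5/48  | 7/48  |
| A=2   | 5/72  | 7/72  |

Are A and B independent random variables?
Marginal P(A) (row sums):
  P(A=0) = 35/144 + 49/144 = 7/12
  P(A=1) = 5/48 + 7/48 = 1/4
  P(A=2) = 5/72 + 7/72 = 1/6
Marginal P(B) (column sums):
  P(B=0) = 35/144 + 5/48 + 5/72 = 5/12
  P(B=1) = 49/144 + 7/48 + 7/72 = 7/12

A and B are independent iff P(A=i,B=j) = P(A=i)·P(B=j) for every cell.
  P(A=0)·P(B=0) = 7/12 × 5/12 = 35/144 = P(A=0,B=0) ✓
  P(A=0)·P(B=1) = 7/12 × 7/12 = 49/144 = P(A=0,B=1) ✓
  P(A=1)·P(B=0) = 1/4 × 5/12 = 5/48 = P(A=1,B=0) ✓
  P(A=1)·P(B=1) = 1/4 × 7/12 = 7/48 = P(A=1,B=1) ✓
  P(A=2)·P(B=0) = 1/6 × 5/12 = 5/72 = P(A=2,B=0) ✓
  P(A=2)·P(B=1) = 1/6 × 7/12 = 7/72 = P(A=2,B=1) ✓

Yes, A and B are independent: every cell factors, so I(A;B) = 0 bits.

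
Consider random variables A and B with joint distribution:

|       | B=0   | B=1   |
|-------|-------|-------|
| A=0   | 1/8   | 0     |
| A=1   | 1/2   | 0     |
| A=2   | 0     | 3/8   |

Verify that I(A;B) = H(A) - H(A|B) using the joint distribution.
Left side, from I(A;B) = H(A) + H(B) - H(A,B):
Marginal P(A) (row sums):
  P(A=0) = 1/8 + 0 = 1/8
  P(A=1) = 1/2 + 0 = 1/2
  P(A=2) = 0 + 3/8 = 3/8
Marginal P(B) (column sums):
  P(B=0) = 1/8 + 1/2 + 0 = 5/8
  P(B=1) = 0 + 0 + 3/8 = 3/8

H(A) = -[(1/8)·log₂(1/8) + (1/2)·log₂(1/2) + (3/8)·log₂(3/8)]
  = 0.3750 + 0.5000 + 0.5306
  = 1.4056 bits
H(B) = -[(5/8)·log₂(5/8) + (3/8)·log₂(3/8)]
  = 0.4238 + 0.5306
  = 0.9544 bits
H(A,B) = -[(1/8)·log₂(1/8) + (1/2)·log₂(1/2) + (3/8)·log₂(3/8)]
  = 0.3750 + 0.5000 + 0.5306
  = 1.4056 bits

I(A;B) = H(A) + H(B) - H(A,B)
  = 1.4056 + 0.9544 - 1.4056
  = 0.9544 bits

Right side, with H(A|B) computed directly from the conditional probabilities:
H(A|B) = -Σ P(A,B)·log₂ P(A|B), where P(A|B) = P(A,B) / P(B)
  (cells with P(A,B) = 0 contribute 0)
  (A=0,B=0): P(A|B) = (1/8)/(5/8) = 1/5;  -(1/8)·log₂(1/5) = 0.2902
  (A=1,B=0): P(A|B) = (1/2)/(5/8) = 4/5;  -(1/2)·log₂(4/5) = 0.1610
  (A=2,B=1): P(A|B) = (3/8)/(3/8) = 1;  -(3/8)·log₂(1) = 0.0000
H(A|B) = 0.2902 + 0.1610 + 0.0000
  = 0.4512 bits
H(A) - H(A|B) = 1.4056 - 0.4512 = 0.9544 bits

Both sides equal 0.9544 bits, so I(A;B) = H(A) - H(A|B) ✓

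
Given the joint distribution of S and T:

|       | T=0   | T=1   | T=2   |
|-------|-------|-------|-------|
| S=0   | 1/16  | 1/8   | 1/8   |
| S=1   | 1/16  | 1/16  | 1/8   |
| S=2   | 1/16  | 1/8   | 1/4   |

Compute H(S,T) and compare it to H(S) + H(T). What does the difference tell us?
Marginal P(S) (row sums):
  P(S=0) = 1/16 + 1/8 + 1/8 = 5/16
  P(S=1) = 1/16 + 1/16 + 1/8 = 1/4
  P(S=2) = 1/16 + 1/8 + 1/4 = 7/16
Marginal P(T) (column sums):
  P(T=0) = 1/16 + 1/16 + 1/16 = 3/16
  P(T=1) = 1/8 + 1/16 + 1/8 = 5/16
  P(T=2) = 1/8 + 1/8 + 1/4 = 1/2

H(S,T) = -[(1/16)·log₂(1/16) + (1/8)·log₂(1/8) + (1/8)·log₂(1/8) + (1/16)·log₂(1/16) + (1/16)·log₂(1/16) + (1/8)·log₂(1/8) + (1/16)·log₂(1/16) + (1/8)·log₂(1/8) + (1/4)·log₂(1/4)]
  = 0.2500 + 0.3750 + 0.3750 + 0.2500 + 0.2500 + 0.3750 + 0.2500 + 0.3750 + 0.5000
  = 3.0000 bits
H(S) = -[(5/16)·log₂(5/16) + (1/4)·log₂(1/4) + (7/16)·log₂(7/16)]
  = 0.5244 + 0.5000 + 0.5218
  = 1.5462 bits
H(T) = -[(3/16)·log₂(3/16) + (5/16)·log₂(5/16) + (1/2)·log₂(1/2)]
  = 0.4528 + 0.5244 + 0.5000
  = 1.4772 bits

H(S) + H(T) = 1.5462 + 1.4772 = 3.0234 bits
Difference: H(S) + H(T) - H(S,T) = 3.0234 - 3.0000 = 0.0234 bits = I(S;T)

The difference is the mutual information; it is positive here, so S and T are dependent (knowing one reduces uncertainty about the other by 0.0234 bits).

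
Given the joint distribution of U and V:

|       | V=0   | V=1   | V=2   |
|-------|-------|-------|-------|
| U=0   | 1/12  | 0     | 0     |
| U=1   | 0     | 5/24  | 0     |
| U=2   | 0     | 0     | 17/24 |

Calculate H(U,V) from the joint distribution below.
H(U,V) = -Σ P(U,V) log₂ P(U,V), summed over the non-zero cells:
H(U,V) = -[(1/12)·log₂(1/12) + (5/24)·log₂(5/24) + (17/24)·log₂(17/24)]
  = 0.2987 + 0.4715 + 0.3524
  = 1.1226 bits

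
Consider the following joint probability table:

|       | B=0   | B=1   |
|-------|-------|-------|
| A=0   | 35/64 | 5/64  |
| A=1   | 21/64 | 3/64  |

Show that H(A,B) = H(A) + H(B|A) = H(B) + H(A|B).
Marginal P(A) (row sums):
  P(A=0) = 35/64 + 5/64 = 5/8
  P(A=1) = 21/64 + 3/64 = 3/8
Marginal P(B) (column sums):
  P(B=0) = 35/64 + 21/64 = 7/8
  P(B=1) = 5/64 + 3/64 = 1/8

Decomposition 1: H(A) + H(B|A)
H(A) = -[(5/8)·log₂(5/8) + (3/8)·log₂(3/8)]
  = 0.4238 + 0.5306
  = 0.9544 bits
H(B|A) = -Σ P(A,B)·log₂ P(B|A), where P(B|A) = P(A,B) / P(A)
  (A=0,B=0): P(B|A) = (35/64)/(5/8) = 7/8;  -(35/64)·log₂(7/8) = 0.1054
  (A=0,B=1): P(B|A) = (5/64)/(5/8) = 1/8;  -(5/64)·log₂(1/8) = 0.2344
  (A=1,B=0): P(B|A) = (21/64)/(3/8) = 7/8;  -(21/64)·log₂(7/8) = 0.0632
  (A=1,B=1): P(B|A) = (3/64)/(3/8) = 1/8;  -(3/64)·log₂(1/8) = 0.1406
H(B|A) = 0.1054 + 0.2344 + 0.0632 + 0.1406
  = 0.5436 bits
H(A) + H(B|A) = 0.9544 + 0.5436 = 1.4980 bits

Decomposition 2: H(B) + H(A|B)
H(B) = -[(7/8)·log₂(7/8) + (1/8)·log₂(1/8)]
  = 0.1686 + 0.3750
  = 0.5436 bits
H(A|B) = -Σ P(A,B)·log₂ P(A|B), where P(A|B) = P(A,B) / P(B)
  (A=0,B=0): P(A|B) = (35/64)/(7/8) = 5/8;  -(35/64)·log₂(5/8) = 0.3708
  (A=0,B=1): P(A|B) = (5/64)/(1/8) = 5/8;  -(5/64)·log₂(5/8) = 0.0530
  (A=1,B=0): P(A|B) = (21/64)/(7/8) = 3/8;  -(21/64)·log₂(3/8) = 0.4643
  (A=1,B=1): P(A|B) = (3/64)/(1/8) = 3/8;  -(3/64)·log₂(3/8) = 0.0663
H(A|B) = 0.3708 + 0.0530 + 0.4643 + 0.0663
  = 0.9544 bits
H(B) + H(A|B) = 0.5436 + 0.9544 = 1.4980 bits

Direct computation of the joint entropy:
H(A,B) = -[(35/64)·log₂(35/64) + (5/64)·log₂(5/64) + (21/64)·log₂(21/64) + (3/64)·log₂(3/64)]
  = 0.4762 + 0.2873 + 0.5275 + 0.2070
  = 1.4980 bits

All three agree: H(A,B) = 1.4980 bits ✓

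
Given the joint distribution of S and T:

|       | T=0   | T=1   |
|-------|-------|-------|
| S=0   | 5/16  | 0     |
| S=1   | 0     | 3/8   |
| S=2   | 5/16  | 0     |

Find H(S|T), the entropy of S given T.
Marginal P(T) (column sums):
  P(T=0) = 5/16 + 0 + 5/16 = 5/8
  P(T=1) = 0 + 3/8 + 0 = 3/8

H(S|T) = -Σ P(S,T)·log₂ P(S|T), where P(S|T) = P(S,T) / P(T)
  (cells with P(S,T) = 0 contribute 0)
  (S=0,T=0): P(S|T) = (5/16)/(5/8) = 1/2;  -(5/16)·log₂(1/2) = 0.3125
  (S=1,T=1): P(S|T) = (3/8)/(3/8) = 1;  -(3/8)·log₂(1) = 0.0000
  (S=2,T=0): P(S|T) = (5/16)/(5/8) = 1/2;  -(5/16)·log₂(1/2) = 0.3125
H(S|T) = 0.3125 + 0.0000 + 0.3125
  = 0.6250 bits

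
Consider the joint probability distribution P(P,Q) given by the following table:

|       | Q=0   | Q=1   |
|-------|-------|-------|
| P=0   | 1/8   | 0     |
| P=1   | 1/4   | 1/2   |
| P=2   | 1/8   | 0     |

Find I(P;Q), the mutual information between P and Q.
Marginal P(P) (row sums):
  P(P=0) = 1/8 + 0 = 1/8
  P(P=1) = 1/4 + 1/2 = 3/4
  P(P=2) = 1/8 + 0 = 1/8
Marginal P(Q) (column sums):
  P(Q=0) = 1/8 + 1/4 + 1/8 = 1/2
  P(Q=1) = 0 + 1/2 + 0 = 1/2

H(P) = -[(1/8)·log₂(1/8) + (3/4)·log₂(3/4) + (1/8)·log₂(1/8)]
  = 0.3750 + 0.3113 + 0.3750
  = 1.0613 bits
H(Q) = -[(1/2)·log₂(1/2) + (1/2)·log₂(1/2)]
  = 0.5000 + 0.5000
  = 1.0000 bits
H(P,Q) = -[(1/8)·log₂(1/8) + (1/4)·log₂(1/4) + (1/2)·log₂(1/2) + (1/8)·log₂(1/8)]
  = 0.3750 + 0.5000 + 0.5000 + 0.3750
  = 1.7500 bits

I(P;Q) = H(P) + H(Q) - H(P,Q)
  = 1.0613 + 1.0000 - 1.7500
  = 0.3113 bits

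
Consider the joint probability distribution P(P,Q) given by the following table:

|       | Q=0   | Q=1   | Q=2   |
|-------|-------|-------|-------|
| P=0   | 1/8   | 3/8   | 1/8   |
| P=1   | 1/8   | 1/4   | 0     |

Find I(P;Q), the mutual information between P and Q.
Marginal P(P) (row sums):
  P(P=0) = 1/8 + 3/8 + 1/8 = 5/8
  P(P=1) = 1/8 + 1/4 + 0 = 3/8
Marginal P(Q) (column sums):
  P(Q=0) = 1/8 + 1/8 = 1/4
  P(Q=1) = 3/8 + 1/4 = 5/8
  P(Q=2) = 1/8 + 0 = 1/8

H(P) = -[(5/8)·log₂(5/8) + (3/8)·log₂(3/8)]
  = 0.4238 + 0.5306
  = 0.9544 bits
H(Q) = -[(1/4)·log₂(1/4) + (5/8)·log₂(5/8) + (1/8)·log₂(1/8)]
  = 0.5000 + 0.4238 + 0.3750
  = 1.2988 bits
H(P,Q) = -[(1/8)·log₂(1/8) + (3/8)·log₂(3/8) + (1/8)·log₂(1/8) + (1/8)·log₂(1/8) + (1/4)·log₂(1/4)]
  = 0.3750 + 0.5306 + 0.3750 + 0.3750 + 0.5000
  = 2.1556 bits

I(P;Q) = H(P) + H(Q) - H(P,Q)
  = 0.9544 + 1.2988 - 2.1556
  = 0.0976 bits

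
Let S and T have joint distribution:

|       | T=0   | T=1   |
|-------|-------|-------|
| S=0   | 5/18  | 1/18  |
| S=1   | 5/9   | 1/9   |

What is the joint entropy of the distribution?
H(S,T) = -Σ P(S,T) log₂ P(S,T), summed over the non-zero cells:
H(S,T) = -[(5/18)·log₂(5/18) + (1/18)·log₂(1/18) + (5/9)·log₂(5/9) + (1/9)·log₂(1/9)]
  = 0.5133 + 0.2317 + 0.4711 + 0.3522
  = 1.5683 bits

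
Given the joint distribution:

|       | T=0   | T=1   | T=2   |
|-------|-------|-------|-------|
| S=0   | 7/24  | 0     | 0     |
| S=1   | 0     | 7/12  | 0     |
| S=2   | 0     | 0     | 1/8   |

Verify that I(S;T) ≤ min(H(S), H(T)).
Marginal P(S) (row sums):
  P(S=0) = 7/24 + 0 + 0 = 7/24
  P(S=1) = 0 + 7/12 + 0 = 7/12
  P(S=2) = 0 + 0 + 1/8 = 1/8
Marginal P(T) (column sums):
  P(T=0) = 7/24 + 0 + 0 = 7/24
  P(T=1) = 0 + 7/12 + 0 = 7/12
  P(T=2) = 0 + 0 + 1/8 = 1/8

H(S) = -[(7/24)·log₂(7/24) + (7/12)·log₂(7/12) + (1/8)·log₂(1/8)]
  = 0.5185 + 0.4536 + 0.3750
  = 1.3471 bits
H(T) = -[(7/24)·log₂(7/24) + (7/12)·log₂(7/12) + (1/8)·log₂(1/8)]
  = 0.5185 + 0.4536 + 0.3750
  = 1.3471 bits
H(S,T) = -[(7/24)·log₂(7/24) + (7/12)·log₂(7/12) + (1/8)·log₂(1/8)]
  = 0.5185 + 0.4536 + 0.3750
  = 1.3471 bits

I(S;T) = H(S) + H(T) - H(S,T)
  = 1.3471 + 1.3471 - 1.3471
  = 1.3471 bits

min(H(S), H(T)) = min(1.3471, 1.3471) = 1.3471 bits
Since 1.3471 ≤ 1.3471, the bound is satisfied ✓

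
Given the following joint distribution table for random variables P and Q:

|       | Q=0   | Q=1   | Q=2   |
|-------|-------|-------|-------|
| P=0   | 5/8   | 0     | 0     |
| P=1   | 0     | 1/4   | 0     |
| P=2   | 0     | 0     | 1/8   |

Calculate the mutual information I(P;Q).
Marginal P(P) (row sums):
  P(P=0) = 5/8 + 0 + 0 = 5/8
  P(P=1) = 0 + 1/4 + 0 = 1/4
  P(P=2) = 0 + 0 + 1/8 = 1/8
Marginal P(Q) (column sums):
  P(Q=0) = 5/8 + 0 + 0 = 5/8
  P(Q=1) = 0 + 1/4 + 0 = 1/4
  P(Q=2) = 0 + 0 + 1/8 = 1/8

H(P) = -[(5/8)·log₂(5/8) + (1/4)·log₂(1/4) + (1/8)·log₂(1/8)]
  = 0.4238 + 0.5000 + 0.3750
  = 1.2988 bits
H(Q) = -[(5/8)·log₂(5/8) + (1/4)·log₂(1/4) + (1/8)·log₂(1/8)]
  = 0.4238 + 0.5000 + 0.3750
  = 1.2988 bits
H(P,Q) = -[(5/8)·log₂(5/8) + (1/4)·log₂(1/4) + (1/8)·log₂(1/8)]
  = 0.4238 + 0.5000 + 0.3750
  = 1.2988 bits

I(P;Q) = H(P) + H(Q) - H(P,Q)
  = 1.2988 + 1.2988 - 1.2988
  = 1.2988 bits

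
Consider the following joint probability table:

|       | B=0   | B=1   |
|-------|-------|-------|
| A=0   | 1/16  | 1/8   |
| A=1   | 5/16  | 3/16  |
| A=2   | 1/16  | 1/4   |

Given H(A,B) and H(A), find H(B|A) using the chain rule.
From the chain rule: H(A,B) = H(A) + H(B|A)
Therefore: H(B|A) = H(A,B) - H(A)

H(A,B) = -[(1/16)·log₂(1/16) + (1/8)·log₂(1/8) + (5/16)·log₂(5/16) + (3/16)·log₂(3/16) + (1/16)·log₂(1/16) + (1/4)·log₂(1/4)]
  = 0.2500 + 0.3750 + 0.5244 + 0.4528 + 0.2500 + 0.5000
  = 2.3522 bits
Marginal P(A) (row sums):
  P(A=0) = 1/16 + 1/8 = 3/16
  P(A=1) = 5/16 + 3/16 = 1/2
  P(A=2) = 1/16 + 1/4 = 5/16
H(A) = -[(3/16)·log₂(3/16) + (1/2)·log₂(1/2) + (5/16)·log₂(5/16)]
  = 0.4528 + 0.5000 + 0.5244
  = 1.4772 bits

H(B|A) = 2.3522 - 1.4772 = 0.8750 bits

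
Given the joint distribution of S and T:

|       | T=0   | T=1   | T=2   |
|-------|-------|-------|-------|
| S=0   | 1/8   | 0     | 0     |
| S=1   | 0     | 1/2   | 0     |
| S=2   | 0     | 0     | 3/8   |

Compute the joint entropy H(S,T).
H(S,T) = -Σ P(S,T) log₂ P(S,T), summed over the non-zero cells:
H(S,T) = -[(1/8)·log₂(1/8) + (1/2)·log₂(1/2) + (3/8)·log₂(3/8)]
  = 0.3750 + 0.5000 + 0.5306
  = 1.4056 bits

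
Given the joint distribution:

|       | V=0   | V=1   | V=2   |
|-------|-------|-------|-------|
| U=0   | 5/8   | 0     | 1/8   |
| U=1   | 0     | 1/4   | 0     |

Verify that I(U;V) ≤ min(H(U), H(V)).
Marginal P(U) (row sums):
  P(U=0) = 5/8 + 0 + 1/8 = 3/4
  P(U=1) = 0 + 1/4 + 0 = 1/4
Marginal P(V) (column sums):
  P(V=0) = 5/8 + 0 = 5/8
  P(V=1) = 0 + 1/4 = 1/4
  P(V=2) = 1/8 + 0 = 1/8

H(U) = -[(3/4)·log₂(3/4) + (1/4)·log₂(1/4)]
  = 0.3113 + 0.5000
  = 0.8113 bits
H(V) = -[(5/8)·log₂(5/8) + (1/4)·log₂(1/4) + (1/8)·log₂(1/8)]
  = 0.4238 + 0.5000 + 0.3750
  = 1.2988 bits
H(U,V) = -[(5/8)·log₂(5/8) + (1/8)·log₂(1/8) + (1/4)·log₂(1/4)]
  = 0.4238 + 0.3750 + 0.5000
  = 1.2988 bits

I(U;V) = H(U) + H(V) - H(U,V)
  = 0.8113 + 1.2988 - 1.2988
  = 0.8113 bits

min(H(U), H(V)) = min(0.8113, 1.2988) = 0.8113 bits
Since 0.8113 ≤ 0.8113, the bound is satisfied ✓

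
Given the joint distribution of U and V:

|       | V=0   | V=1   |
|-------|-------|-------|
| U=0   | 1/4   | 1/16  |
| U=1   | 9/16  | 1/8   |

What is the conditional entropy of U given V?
Marginal P(V) (column sums):
  P(V=0) = 1/4 + 9/16 = 13/16
  P(V=1) = 1/16 + 1/8 = 3/16

H(U|V) = -Σ P(U,V)·log₂ P(U|V), where P(U|V) = P(U,V) / P(V)
  (U=0,V=0): P(U|V) = (1/4)/(13/16) = 4/13;  -(1/4)·log₂(4/13) = 0.4251
  (U=0,V=1): P(U|V) = (1/16)/(3/16) = 1/3;  -(1/16)·log₂(1/3) = 0.0991
  (U=1,V=0): P(U|V) = (9/16)/(13/16) = 9/13;  -(9/16)·log₂(9/13) = 0.2984
  (U=1,V=1): P(U|V) = (1/8)/(3/16) = 2/3;  -(1/8)·log₂(2/3) = 0.0731
H(U|V) = 0.4251 + 0.0991 + 0.2984 + 0.0731
  = 0.8957 bits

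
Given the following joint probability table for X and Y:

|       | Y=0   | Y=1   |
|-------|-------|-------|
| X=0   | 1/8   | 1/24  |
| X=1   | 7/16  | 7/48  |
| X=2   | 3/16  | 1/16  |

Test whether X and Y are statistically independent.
Marginal P(X) (row sums):
  P(X=0) = 1/8 + 1/24 = 1/6
  P(X=1) = 7/16 + 7/48 = 7/12
  P(X=2) = 3/16 + 1/16 = 1/4
Marginal P(Y) (column sums):
  P(Y=0) = 1/8 + 7/16 + 3/16 = 3/4
  P(Y=1) = 1/24 + 7/48 + 1/16 = 1/4

X and Y are independent iff P(X=i,Y=j) = P(X=i)·P(Y=j) for every cell.
  P(X=0)·P(Y=0) = 1/6 × 3/4 = 1/8 = P(X=0,Y=0) ✓
  P(X=0)·P(Y=1) = 1/6 × 1/4 = 1/24 = P(X=0,Y=1) ✓
  P(X=1)·P(Y=0) = 7/12 × 3/4 = 7/16 = P(X=1,Y=0) ✓
  P(X=1)·P(Y=1) = 7/12 × 1/4 = 7/48 = P(X=1,Y=1) ✓
  P(X=2)·P(Y=0) = 1/4 × 3/4 = 3/16 = P(X=2,Y=0) ✓
  P(X=2)·P(Y=1) = 1/4 × 1/4 = 1/16 = P(X=2,Y=1) ✓

Yes, X and Y are independent: every cell factors, so I(X;Y) = 0 bits.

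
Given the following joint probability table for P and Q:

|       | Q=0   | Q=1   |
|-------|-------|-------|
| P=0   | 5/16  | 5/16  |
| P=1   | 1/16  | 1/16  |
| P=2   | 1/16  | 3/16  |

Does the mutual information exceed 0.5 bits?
Marginal P(P) (row sums):
  P(P=0) = 5/16 + 5/16 = 5/8
  P(P=1) = 1/16 + 1/16 = 1/8
  P(P=2) = 1/16 + 3/16 = 1/4
Marginal P(Q) (column sums):
  P(Q=0) = 5/16 + 1/16 + 1/16 = 7/16
  P(Q=1) = 5/16 + 1/16 + 3/16 = 9/16

H(P) = -[(5/8)·log₂(5/8) + (1/8)·log₂(1/8) + (1/4)·log₂(1/4)]
  = 0.4238 + 0.3750 + 0.5000
  = 1.2988 bits
H(Q) = -[(7/16)·log₂(7/16) + (9/16)·log₂(9/16)]
  = 0.5218 + 0.4669
  = 0.9887 bits
H(P,Q) = -[(5/16)·log₂(5/16) + (5/16)·log₂(5/16) + (1/16)·log₂(1/16) + (1/16)·log₂(1/16) + (1/16)·log₂(1/16) + (3/16)·log₂(3/16)]
  = 0.5244 + 0.5244 + 0.2500 + 0.2500 + 0.2500 + 0.4528
  = 2.2516 bits

I(P;Q) = H(P) + H(Q) - H(P,Q)
  = 1.2988 + 0.9887 - 2.2516
  = 0.0359 bits

No. I(P;Q) = 0.0359 bits, which is ≤ 0.5 bits.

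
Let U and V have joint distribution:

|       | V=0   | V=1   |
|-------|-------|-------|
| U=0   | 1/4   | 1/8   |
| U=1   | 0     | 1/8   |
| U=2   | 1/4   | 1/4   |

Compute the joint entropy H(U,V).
H(U,V) = -Σ P(U,V) log₂ P(U,V), summed over the non-zero cells:
H(U,V) = -[(1/4)·log₂(1/4) + (1/8)·log₂(1/8) + (1/8)·log₂(1/8) + (1/4)·log₂(1/4) + (1/4)·log₂(1/4)]
  = 0.5000 + 0.3750 + 0.3750 + 0.5000 + 0.5000
  = 2.2500 bits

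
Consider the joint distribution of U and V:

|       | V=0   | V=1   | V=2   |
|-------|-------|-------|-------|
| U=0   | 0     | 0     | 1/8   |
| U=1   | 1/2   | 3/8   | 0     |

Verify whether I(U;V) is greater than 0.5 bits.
Marginal P(U) (row sums):
  P(U=0) = 0 + 0 + 1/8 = 1/8
  P(U=1) = 1/2 + 3/8 + 0 = 7/8
Marginal P(V) (column sums):
  P(V=0) = 0 + 1/2 = 1/2
  P(V=1) = 0 + 3/8 = 3/8
  P(V=2) = 1/8 + 0 = 1/8

H(U) = -[(1/8)·log₂(1/8) + (7/8)·log₂(7/8)]
  = 0.3750 + 0.1686
  = 0.5436 bits
H(V) = -[(1/2)·log₂(1/2) + (3/8)·log₂(3/8) + (1/8)·log₂(1/8)]
  = 0.5000 + 0.5306 + 0.3750
  = 1.4056 bits
H(U,V) = -[(1/8)·log₂(1/8) + (1/2)·log₂(1/2) + (3/8)·log₂(3/8)]
  = 0.3750 + 0.5000 + 0.5306
  = 1.4056 bits

I(U;V) = H(U) + H(V) - H(U,V)
  = 0.5436 + 1.4056 - 1.4056
  = 0.5436 bits

Yes. I(U;V) = 0.5436 bits, which is > 0.5 bits.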